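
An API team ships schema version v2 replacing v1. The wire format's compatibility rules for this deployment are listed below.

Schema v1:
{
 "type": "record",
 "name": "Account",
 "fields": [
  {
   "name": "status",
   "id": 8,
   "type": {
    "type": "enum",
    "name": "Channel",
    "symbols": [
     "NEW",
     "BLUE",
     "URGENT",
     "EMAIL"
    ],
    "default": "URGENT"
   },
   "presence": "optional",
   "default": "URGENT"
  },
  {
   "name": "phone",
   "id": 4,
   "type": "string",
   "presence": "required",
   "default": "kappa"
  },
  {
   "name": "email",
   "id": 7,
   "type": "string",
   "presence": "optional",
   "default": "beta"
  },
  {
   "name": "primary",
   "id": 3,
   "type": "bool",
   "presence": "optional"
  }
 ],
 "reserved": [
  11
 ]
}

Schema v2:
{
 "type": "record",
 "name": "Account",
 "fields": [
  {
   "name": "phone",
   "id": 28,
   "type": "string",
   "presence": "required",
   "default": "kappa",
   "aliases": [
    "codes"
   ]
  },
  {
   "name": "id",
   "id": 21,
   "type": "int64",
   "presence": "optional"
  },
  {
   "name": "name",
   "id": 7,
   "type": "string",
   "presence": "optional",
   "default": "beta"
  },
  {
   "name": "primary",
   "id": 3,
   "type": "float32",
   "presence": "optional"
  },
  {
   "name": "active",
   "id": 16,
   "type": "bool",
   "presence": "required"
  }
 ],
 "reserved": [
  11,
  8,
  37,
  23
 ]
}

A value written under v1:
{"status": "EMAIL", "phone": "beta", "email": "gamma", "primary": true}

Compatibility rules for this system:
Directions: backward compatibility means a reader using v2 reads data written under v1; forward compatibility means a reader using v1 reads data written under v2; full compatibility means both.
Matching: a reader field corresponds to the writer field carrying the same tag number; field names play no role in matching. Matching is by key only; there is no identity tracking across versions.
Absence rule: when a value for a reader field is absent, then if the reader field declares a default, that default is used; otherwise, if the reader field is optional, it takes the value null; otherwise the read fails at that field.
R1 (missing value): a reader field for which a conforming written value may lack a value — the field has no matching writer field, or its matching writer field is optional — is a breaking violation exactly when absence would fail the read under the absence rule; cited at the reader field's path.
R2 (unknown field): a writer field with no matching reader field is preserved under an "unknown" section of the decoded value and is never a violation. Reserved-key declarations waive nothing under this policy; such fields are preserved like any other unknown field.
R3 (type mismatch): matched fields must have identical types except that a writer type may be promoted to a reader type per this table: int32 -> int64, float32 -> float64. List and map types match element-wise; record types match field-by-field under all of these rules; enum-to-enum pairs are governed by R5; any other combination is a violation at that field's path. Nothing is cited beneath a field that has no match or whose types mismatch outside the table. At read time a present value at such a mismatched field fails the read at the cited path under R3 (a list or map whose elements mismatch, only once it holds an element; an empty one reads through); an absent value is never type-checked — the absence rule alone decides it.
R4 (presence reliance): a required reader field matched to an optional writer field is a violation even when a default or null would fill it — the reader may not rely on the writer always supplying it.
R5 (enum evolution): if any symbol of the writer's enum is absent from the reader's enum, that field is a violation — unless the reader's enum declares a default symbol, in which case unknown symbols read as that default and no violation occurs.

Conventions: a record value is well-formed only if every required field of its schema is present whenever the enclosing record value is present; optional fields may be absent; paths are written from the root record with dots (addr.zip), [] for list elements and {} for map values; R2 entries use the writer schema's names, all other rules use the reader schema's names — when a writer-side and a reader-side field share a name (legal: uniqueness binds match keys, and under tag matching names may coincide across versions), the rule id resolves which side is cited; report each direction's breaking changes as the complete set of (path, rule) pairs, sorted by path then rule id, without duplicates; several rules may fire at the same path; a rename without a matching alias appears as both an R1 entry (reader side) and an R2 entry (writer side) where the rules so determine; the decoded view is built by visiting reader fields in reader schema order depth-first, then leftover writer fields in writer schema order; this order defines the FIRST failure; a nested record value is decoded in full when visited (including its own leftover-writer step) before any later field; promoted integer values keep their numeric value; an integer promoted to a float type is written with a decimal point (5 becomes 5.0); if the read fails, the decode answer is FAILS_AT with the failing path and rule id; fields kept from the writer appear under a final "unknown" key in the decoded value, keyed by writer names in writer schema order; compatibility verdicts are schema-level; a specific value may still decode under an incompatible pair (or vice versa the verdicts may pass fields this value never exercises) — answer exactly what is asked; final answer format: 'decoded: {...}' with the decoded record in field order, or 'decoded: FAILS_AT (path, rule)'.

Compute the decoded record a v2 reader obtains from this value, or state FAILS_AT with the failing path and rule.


decoded: FAILS_AT (primary, R3)

the writer's type comes first in each Account pair
migrating the Account value to v2:
  phone := "kappa" (absent -> default)
  id := null (absent, optional -> null)
  name := "gamma" (from writer email)
  read fails at primary under R3
  => FAILS_AT (primary, R3)
the other Account changes do not affect what is asked:
  field phone in record Account: tag 4 changed to 28 -> fires no rule on Account under this dialect and leaves the result unchanged
  renamed field email to name in record Account -> fires no rule on Account under this dialect and leaves the result unchanged
  removed field status from record Account (its key 8 joins the reserved list) -> fires no rule on Account under this dialect and leaves the result unchanged
  added field active to record Account: required bool, tag 16 (in v2 it sits last) -> schema-level compatibility only; this Account value's decode is unchanged
  added field id to record Account: optional int64, tag 21 (in v2 it sits immediately before name) -> fires no rule on Account under this dialect and leaves the result unchanged


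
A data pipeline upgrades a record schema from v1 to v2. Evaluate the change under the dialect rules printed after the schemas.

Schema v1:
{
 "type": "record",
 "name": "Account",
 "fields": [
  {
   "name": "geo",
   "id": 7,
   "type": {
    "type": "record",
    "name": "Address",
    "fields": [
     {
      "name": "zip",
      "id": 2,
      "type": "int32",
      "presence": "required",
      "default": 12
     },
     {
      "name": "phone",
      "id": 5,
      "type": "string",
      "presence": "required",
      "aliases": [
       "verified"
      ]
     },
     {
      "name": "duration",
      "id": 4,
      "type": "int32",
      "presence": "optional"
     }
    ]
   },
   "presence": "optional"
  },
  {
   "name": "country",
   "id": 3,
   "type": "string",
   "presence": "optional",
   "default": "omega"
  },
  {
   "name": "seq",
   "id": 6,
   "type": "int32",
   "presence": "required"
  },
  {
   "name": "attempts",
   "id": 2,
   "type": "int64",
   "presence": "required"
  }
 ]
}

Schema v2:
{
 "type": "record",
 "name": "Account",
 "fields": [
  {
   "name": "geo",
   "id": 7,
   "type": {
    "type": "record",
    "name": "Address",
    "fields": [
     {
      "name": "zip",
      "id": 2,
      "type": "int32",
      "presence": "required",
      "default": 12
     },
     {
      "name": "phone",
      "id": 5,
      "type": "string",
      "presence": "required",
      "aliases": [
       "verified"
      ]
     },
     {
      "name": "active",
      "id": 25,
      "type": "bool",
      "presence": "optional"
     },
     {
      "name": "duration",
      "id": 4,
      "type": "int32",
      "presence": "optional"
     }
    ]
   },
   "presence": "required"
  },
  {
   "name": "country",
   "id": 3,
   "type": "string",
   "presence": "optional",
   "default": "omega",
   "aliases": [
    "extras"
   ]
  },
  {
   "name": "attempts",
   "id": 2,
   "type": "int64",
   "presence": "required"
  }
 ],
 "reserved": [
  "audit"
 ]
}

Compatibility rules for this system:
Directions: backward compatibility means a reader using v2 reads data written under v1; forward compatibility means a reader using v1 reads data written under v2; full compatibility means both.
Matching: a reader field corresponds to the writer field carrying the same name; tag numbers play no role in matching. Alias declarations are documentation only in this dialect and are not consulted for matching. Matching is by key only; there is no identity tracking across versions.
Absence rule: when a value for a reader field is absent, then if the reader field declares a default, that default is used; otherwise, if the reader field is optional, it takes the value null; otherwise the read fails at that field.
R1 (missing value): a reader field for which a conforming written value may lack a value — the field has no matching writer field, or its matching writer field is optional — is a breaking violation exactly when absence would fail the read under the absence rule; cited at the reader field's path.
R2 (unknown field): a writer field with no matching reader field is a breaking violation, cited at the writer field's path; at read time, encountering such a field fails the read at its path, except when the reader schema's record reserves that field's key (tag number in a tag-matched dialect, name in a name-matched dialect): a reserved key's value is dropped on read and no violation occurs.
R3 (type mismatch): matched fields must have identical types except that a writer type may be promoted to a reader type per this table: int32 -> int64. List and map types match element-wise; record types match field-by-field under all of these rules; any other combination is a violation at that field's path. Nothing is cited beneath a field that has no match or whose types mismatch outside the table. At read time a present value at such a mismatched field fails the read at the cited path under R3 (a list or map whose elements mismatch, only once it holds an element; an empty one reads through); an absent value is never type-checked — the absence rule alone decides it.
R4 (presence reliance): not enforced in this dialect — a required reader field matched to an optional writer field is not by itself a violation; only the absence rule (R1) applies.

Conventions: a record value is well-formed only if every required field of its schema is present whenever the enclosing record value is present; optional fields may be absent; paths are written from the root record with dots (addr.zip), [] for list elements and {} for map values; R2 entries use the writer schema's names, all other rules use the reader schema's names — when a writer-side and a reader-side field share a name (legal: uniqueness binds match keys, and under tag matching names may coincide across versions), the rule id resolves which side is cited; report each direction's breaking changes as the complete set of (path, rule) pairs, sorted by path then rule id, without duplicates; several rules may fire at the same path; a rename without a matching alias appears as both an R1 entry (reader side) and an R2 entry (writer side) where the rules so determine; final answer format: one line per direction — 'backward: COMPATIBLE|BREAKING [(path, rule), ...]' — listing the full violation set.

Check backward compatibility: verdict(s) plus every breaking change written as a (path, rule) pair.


backward: BREAKING [(geo, R1), (seq, R2)]

the writer's type comes first in each Account pair
backward on Account — v2 reading data written by v1:
  geo: paired with writer geo (Address -> Address; writer optional)
  country: paired with writer country (string -> string; writer optional)
  attempts: paired with writer attempts (int64 -> int64; writer required)
  writer field seq has no reader counterpart
  geo.zip: paired with writer geo.zip (int32 -> int32; writer required)
  geo.phone: paired with writer geo.phone (string -> string; writer required)
  geo.active has no writer counterpart
  geo.duration: paired with writer geo.duration (int32 -> int32; writer optional)
  R1 fires at geo
  R2 fires at seq
  => 2 violation(s): backward is BREAKING for Account
ruling out the remaining Account differences:
  added field active to record Address: optional bool, tag 25 (in v2 it sits immediately before duration) -> fires only in the forward direction of Account, which is not asked here


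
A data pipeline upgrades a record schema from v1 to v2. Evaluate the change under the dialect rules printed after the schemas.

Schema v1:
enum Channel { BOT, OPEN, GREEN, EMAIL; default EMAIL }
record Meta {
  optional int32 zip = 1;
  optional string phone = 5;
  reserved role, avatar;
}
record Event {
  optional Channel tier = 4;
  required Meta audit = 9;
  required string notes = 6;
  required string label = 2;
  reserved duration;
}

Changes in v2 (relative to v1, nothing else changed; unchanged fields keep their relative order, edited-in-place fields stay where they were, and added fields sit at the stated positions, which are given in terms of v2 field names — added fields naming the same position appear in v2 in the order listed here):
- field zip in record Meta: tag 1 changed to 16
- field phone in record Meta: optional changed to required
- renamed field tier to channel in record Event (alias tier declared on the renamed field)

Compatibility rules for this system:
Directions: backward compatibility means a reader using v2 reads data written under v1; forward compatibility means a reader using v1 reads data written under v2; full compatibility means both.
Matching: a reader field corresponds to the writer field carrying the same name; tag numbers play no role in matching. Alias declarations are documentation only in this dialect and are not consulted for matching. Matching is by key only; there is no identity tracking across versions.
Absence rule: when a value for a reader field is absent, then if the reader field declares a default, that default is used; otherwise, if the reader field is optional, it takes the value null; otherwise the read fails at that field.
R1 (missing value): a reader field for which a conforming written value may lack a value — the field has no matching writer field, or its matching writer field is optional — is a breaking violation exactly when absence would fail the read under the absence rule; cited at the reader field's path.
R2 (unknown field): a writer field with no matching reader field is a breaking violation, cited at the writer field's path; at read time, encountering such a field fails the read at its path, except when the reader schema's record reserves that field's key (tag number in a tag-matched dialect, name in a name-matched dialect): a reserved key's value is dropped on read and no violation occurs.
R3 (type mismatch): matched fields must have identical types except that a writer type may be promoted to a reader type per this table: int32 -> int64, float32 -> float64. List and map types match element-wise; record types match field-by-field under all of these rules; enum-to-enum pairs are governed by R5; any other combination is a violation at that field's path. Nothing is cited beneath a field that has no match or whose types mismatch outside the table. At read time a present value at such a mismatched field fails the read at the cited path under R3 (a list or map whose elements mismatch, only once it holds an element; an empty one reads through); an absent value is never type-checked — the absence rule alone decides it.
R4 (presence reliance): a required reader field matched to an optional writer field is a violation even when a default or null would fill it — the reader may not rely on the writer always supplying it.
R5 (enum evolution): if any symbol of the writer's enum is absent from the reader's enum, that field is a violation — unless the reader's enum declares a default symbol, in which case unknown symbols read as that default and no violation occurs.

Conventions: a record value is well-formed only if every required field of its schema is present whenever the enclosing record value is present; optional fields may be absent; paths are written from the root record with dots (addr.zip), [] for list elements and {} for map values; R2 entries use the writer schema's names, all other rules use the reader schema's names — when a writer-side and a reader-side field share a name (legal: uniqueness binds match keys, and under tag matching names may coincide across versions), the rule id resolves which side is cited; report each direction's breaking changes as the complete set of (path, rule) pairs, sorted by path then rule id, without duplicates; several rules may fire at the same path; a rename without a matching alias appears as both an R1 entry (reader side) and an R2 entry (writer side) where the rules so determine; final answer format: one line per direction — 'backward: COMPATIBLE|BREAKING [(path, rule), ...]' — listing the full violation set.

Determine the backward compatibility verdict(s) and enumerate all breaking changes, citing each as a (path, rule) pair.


the writer's type comes first in each Event pair
backward pass over Event, reader schema v2, writer schema v1:
  no writer field matches reader channel
  audit: Meta -> Meta, writer required; from audit
  notes: string -> string, writer required; from notes
  label: string -> string, writer required; from label
  writer field tier has no reader counterpart
  audit.zip: int32 -> int32, writer optional; from audit.zip
  audit.phone: string -> string, writer optional; from audit.phone
  breaking: (audit.phone, R1)
  breaking: (audit.phone, R4)
  breaking: (tier, R2)
  => 3 violation(s): backward is BREAKING for Event
diffs on Event not affecting the asked answer:
  field zip in record Meta: tag 1 changed to 16 -> fires no rule on Event, leaving the asked answer as it is

backward: BREAKING [(audit.phone, R1), (audit.phone, R4), (tier, R2)]


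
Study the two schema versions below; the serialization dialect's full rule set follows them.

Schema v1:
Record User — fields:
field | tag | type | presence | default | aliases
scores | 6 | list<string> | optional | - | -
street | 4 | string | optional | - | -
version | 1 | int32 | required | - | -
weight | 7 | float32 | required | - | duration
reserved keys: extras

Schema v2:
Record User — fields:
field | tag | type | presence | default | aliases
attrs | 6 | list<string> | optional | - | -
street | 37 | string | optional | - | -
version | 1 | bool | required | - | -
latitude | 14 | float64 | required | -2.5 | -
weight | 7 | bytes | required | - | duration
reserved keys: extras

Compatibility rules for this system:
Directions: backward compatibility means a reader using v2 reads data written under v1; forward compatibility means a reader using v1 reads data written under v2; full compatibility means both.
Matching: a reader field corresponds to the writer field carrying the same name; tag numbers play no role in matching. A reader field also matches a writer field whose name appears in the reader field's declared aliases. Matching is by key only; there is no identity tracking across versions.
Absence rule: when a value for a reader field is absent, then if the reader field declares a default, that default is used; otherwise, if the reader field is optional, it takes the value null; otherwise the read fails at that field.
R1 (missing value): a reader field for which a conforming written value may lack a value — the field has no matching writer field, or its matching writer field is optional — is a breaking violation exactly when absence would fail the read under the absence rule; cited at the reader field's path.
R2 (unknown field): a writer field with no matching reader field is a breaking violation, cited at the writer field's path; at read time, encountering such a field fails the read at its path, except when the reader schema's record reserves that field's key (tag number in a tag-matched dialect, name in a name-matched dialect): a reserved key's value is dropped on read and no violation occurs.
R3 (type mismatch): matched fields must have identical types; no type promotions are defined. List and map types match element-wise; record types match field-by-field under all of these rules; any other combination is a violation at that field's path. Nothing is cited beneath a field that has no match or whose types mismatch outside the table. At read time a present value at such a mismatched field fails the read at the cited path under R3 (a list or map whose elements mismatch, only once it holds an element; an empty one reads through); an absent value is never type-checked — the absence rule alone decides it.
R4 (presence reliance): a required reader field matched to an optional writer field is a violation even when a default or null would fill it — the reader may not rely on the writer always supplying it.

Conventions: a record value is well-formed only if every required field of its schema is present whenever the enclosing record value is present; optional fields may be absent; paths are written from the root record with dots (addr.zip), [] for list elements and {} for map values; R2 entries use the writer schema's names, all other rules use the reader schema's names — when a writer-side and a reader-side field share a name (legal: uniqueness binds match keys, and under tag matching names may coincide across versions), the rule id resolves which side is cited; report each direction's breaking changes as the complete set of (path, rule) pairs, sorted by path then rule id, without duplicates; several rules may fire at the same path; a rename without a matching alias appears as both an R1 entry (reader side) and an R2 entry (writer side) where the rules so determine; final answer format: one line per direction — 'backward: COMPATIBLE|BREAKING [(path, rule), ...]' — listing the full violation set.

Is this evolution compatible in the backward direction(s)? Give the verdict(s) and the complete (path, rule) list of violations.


backward: BREAKING [(scores, R2), (version, R3), (weight, R3)]

the writer's type comes first in each User pair
backward analysis of User with v2 as reader and v1 as writer:
  no writer field matches reader attrs
  street <- street (string -> string, writer optional)
  version <- version (int32 -> bool, writer required)
  no writer field matches reader latitude
  weight <- weight (float32 -> bytes, writer required)
  scores (writer side), unknown to reader
  R2 fires at scores
  R3 fires at version
  R3 fires at weight
  => backward: BREAKING (3)
ruling out the remaining User differences:
  field street in record User: tag 4 changed to 37 -> triggers nothing under User's printed rules — same verdict
  added field latitude to record User: required float64, tag 14, default -2.5 (in v2 it sits immediately before weight) -> affects forward compatibility only, which is not asked


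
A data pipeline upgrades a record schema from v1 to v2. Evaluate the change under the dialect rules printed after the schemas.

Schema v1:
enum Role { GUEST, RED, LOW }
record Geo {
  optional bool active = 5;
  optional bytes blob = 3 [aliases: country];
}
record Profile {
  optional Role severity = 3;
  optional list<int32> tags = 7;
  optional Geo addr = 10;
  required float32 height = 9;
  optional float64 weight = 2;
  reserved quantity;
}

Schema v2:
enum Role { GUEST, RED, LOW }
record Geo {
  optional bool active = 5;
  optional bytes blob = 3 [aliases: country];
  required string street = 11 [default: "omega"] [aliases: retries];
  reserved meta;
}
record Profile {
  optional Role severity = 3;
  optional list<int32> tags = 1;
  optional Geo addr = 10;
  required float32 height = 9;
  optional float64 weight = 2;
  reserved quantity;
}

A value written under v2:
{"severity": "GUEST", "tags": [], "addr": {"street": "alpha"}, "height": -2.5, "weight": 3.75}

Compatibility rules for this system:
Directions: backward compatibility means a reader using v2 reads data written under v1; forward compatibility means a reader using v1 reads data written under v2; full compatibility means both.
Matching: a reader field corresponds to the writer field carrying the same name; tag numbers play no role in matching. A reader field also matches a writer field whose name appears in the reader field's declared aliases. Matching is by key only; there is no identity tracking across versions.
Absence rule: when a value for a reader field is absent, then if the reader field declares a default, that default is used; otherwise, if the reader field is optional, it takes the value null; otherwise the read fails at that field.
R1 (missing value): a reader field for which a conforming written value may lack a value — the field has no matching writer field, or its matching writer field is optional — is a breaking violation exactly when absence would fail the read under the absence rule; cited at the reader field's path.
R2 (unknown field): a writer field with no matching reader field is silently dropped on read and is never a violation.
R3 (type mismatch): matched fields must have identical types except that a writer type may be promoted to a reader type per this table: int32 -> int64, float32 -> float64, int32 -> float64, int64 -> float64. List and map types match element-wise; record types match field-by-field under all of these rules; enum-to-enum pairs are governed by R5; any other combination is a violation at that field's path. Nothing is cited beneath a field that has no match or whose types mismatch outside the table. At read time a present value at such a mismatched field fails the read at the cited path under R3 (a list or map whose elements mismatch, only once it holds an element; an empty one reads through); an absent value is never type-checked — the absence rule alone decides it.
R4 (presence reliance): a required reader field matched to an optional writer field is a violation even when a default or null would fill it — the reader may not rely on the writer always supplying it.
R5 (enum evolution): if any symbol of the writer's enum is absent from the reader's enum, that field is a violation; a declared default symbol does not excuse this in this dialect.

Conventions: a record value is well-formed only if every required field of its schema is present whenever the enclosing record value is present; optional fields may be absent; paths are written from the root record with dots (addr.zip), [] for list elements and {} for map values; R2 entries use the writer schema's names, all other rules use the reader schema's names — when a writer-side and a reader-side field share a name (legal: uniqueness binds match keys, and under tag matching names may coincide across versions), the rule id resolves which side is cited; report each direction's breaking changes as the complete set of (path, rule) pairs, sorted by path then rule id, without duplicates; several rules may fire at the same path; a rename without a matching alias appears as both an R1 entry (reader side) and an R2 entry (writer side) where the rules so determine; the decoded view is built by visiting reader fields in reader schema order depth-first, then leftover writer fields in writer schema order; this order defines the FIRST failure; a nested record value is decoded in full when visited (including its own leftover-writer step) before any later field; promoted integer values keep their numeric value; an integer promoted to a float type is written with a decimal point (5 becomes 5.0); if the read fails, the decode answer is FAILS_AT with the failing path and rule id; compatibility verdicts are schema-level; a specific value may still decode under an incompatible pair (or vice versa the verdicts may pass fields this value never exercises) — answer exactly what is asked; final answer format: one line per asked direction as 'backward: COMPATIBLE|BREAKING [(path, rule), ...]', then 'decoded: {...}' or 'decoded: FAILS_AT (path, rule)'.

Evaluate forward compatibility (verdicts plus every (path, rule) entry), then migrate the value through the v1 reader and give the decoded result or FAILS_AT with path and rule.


forward: COMPATIBLE []; decoded: {"severity": "GUEST", "tags": [], "addr": {"active": null, "blob": null}, "height": -2.5, "weight": 3.75}

arrows below run writer -> reader for Profile
forward on Profile — v1 reading data written by v2:
  severity: paired with writer severity (Role -> Role; writer optional)
  tags: paired with writer tags (list<int32> -> list<int32>; writer optional)
  addr: paired with writer addr (Geo -> Geo; writer optional)
  height: paired with writer height (float32 -> float32; writer required)
  weight: paired with writer weight (float64 -> float64; writer optional)
  addr.active: paired with writer addr.active (bool -> bool; writer optional)
  addr.blob: paired with writer addr.blob (bytes -> bytes; writer optional)
  writer addr.street: unknown to reader
  nothing fires on Profile: forward is COMPATIBLE
migrating the Profile value to v1:
  severity := "GUEST"
  tags := []
  addr.active := null (absent, optional -> null)
  addr.blob := null (absent, optional -> null)
  writer addr.street: unknown -> dropped
  height := -2.5
  weight := 3.75
  => decoded: {"severity": "GUEST", "tags": [], "addr": {"active": null, "blob": null}, "height": -2.5, "weight": 3.75}
remaining Profile differences; none change what is asked:
  added field street to record Geo: required string, tag 11, default "omega" (in v2 it sits last) -> fires no rule on Profile, leaving the asked answer as it is
  field tags in record Profile: tag 7 changed to 1 -> fires no rule on Profile, leaving the asked answer as it is


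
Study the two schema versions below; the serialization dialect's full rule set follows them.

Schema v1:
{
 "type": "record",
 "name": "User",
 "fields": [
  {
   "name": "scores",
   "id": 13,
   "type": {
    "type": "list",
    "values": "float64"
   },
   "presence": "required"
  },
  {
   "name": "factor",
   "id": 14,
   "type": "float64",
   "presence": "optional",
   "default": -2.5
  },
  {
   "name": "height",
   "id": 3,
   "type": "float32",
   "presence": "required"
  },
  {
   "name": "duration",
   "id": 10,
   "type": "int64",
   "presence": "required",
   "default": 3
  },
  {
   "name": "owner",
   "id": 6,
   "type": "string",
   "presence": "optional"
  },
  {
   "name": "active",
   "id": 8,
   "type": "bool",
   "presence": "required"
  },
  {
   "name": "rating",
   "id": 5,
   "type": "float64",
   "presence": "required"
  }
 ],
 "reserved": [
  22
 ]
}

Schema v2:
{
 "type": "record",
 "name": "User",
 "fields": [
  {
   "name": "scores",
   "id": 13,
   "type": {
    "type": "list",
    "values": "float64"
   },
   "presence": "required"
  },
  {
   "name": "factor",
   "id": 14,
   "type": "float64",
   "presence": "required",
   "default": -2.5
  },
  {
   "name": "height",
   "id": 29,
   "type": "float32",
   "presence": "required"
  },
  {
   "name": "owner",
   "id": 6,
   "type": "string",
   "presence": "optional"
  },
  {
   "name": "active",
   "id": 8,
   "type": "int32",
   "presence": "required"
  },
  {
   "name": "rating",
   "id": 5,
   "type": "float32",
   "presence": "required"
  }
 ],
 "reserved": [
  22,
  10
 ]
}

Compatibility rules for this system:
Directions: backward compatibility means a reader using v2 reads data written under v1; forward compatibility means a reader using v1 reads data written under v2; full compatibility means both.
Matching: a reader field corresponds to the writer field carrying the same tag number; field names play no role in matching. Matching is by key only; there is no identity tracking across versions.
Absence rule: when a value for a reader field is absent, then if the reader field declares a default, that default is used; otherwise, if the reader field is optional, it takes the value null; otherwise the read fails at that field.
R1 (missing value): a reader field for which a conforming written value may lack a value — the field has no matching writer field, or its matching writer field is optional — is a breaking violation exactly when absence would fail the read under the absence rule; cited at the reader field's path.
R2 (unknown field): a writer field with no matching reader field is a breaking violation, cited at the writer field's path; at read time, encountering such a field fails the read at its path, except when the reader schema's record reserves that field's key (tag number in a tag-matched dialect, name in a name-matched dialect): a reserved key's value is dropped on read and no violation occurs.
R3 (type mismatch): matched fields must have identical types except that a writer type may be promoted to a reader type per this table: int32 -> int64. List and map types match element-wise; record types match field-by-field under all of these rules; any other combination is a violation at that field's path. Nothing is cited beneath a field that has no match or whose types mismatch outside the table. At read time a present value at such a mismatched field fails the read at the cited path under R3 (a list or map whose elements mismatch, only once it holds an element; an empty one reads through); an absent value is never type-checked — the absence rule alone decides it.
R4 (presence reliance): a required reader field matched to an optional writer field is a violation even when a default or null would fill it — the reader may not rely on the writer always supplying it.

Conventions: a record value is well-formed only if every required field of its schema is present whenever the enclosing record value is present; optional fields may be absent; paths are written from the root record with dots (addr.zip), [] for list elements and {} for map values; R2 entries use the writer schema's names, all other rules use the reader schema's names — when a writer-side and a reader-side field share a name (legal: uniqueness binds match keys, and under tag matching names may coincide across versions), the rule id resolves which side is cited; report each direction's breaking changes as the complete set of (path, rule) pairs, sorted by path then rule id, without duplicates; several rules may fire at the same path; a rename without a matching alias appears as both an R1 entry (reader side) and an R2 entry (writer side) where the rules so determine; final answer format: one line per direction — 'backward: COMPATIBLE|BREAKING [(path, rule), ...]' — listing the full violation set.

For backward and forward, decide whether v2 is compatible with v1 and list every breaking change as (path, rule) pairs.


backward: BREAKING [(active, R3), (factor, R4), (height, R1), (height, R2), (rating, R3)]; forward: BREAKING [(active, R3), (height, R1), (height, R2), (rating, R3)]

in User below, arrows point writer -> reader
backward on User — v2 reading data written by v1:
  scores: paired with writer scores (list<float64> -> list<float64>; writer required)
  factor: paired with writer factor (float64 -> float64; writer optional)
  height has no writer counterpart
  owner: paired with writer owner (string -> string; writer optional)
  active: paired with writer active (bool -> int32; writer required)
  rating: paired with writer rating (float64 -> float32; writer required)
  height (writer side), unknown to reader
  duration (writer side), unknown to reader
  R3 fires at active
  R4 fires at factor
  R1 fires at height
  R2 fires at height
  R3 fires at rating
  => backward verdict for User: BREAKING, 5 violation(s)
forward on User — v1 reading data written by v2:
  scores: paired with writer scores (list<float64> -> list<float64>; writer required)
  factor: paired with writer factor (float64 -> float64; writer required)
  height has no writer counterpart
  duration has no writer counterpart
  owner: paired with writer owner (string -> string; writer optional)
  active: paired with writer active (int32 -> bool; writer required)
  rating: paired with writer rating (float32 -> float64; writer required)
  height (writer side), unknown to reader
  R3 fires at active
  R1 fires at height
  R2 fires at height
  R3 fires at rating
  => forward verdict for User: BREAKING, 4 violation(s)


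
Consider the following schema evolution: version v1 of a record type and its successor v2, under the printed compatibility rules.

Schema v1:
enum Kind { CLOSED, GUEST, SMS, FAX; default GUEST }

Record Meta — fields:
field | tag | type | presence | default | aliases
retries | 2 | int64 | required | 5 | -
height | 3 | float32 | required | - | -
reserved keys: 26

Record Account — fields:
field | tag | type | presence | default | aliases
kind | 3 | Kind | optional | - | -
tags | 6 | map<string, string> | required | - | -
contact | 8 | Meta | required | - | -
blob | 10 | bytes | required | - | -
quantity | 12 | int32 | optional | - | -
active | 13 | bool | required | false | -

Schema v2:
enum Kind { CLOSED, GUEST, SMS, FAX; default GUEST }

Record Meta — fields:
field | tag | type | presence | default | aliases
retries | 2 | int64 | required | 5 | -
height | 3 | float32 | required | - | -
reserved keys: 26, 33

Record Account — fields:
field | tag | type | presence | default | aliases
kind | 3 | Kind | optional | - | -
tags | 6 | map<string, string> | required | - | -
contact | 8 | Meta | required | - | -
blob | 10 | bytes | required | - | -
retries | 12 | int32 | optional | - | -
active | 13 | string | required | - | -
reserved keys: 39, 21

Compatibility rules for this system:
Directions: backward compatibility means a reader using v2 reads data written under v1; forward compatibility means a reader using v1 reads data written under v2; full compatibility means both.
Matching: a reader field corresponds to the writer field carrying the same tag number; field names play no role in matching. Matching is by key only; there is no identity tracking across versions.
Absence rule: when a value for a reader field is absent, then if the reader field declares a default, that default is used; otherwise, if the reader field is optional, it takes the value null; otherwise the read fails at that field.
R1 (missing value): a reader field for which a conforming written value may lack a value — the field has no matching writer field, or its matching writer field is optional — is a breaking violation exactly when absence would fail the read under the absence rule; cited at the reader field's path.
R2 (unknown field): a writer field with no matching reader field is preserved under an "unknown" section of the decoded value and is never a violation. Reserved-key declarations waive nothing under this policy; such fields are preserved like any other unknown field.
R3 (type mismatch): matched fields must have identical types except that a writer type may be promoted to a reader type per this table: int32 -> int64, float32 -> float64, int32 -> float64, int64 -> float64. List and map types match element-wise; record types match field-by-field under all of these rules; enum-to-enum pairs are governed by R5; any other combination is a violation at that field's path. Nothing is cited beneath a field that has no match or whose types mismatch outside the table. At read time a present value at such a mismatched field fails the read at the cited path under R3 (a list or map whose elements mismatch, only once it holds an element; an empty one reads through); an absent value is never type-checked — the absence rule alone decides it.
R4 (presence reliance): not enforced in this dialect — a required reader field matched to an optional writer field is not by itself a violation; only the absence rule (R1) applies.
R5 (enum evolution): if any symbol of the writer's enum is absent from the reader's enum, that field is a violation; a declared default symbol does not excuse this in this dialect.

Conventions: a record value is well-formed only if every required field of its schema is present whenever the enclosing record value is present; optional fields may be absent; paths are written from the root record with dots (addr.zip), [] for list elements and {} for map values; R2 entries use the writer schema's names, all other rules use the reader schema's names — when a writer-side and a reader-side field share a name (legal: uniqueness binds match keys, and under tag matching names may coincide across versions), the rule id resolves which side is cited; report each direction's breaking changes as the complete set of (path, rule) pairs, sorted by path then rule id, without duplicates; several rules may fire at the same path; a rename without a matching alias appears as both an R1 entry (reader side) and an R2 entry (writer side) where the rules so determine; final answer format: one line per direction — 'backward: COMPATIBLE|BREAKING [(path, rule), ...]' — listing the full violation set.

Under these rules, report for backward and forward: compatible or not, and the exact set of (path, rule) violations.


arrows below run writer -> reader for Account
backward on Account — v2 reading data written by v1:
  kind: paired with writer kind (Kind -> Kind; writer optional)
  tags: paired with writer tags (map<string, string> -> map<string, string>; writer required)
  contact: paired with writer contact (Meta -> Meta; writer required)
  blob: paired with writer blob (bytes -> bytes; writer required)
  retries: paired with writer quantity (int32 -> int32; writer optional)
  active: paired with writer active (bool -> string; writer required)
  contact.retries: paired with writer contact.retries (int64 -> int64; writer required)
  contact.height: paired with writer contact.height (float32 -> float32; writer required)
  R3 fires at active
  backward on Account therefore BREAKING (1)
forward on Account — v1 reading data written by v2:
  kind: paired with writer kind (Kind -> Kind; writer optional)
  tags: paired with writer tags (map<string, string> -> map<string, string>; writer required)
  contact: paired with writer contact (Meta -> Meta; writer required)
  blob: paired with writer blob (bytes -> bytes; writer required)
  quantity: paired with writer retries (int32 -> int32; writer optional)
  active: paired with writer active (string -> bool; writer required)
  contact.retries: paired with writer contact.retries (int64 -> int64; writer required)
  contact.height: paired with writer contact.height (float32 -> float32; writer required)
  R3 fires at active
  forward on Account therefore BREAKING (1)

backward: BREAKING [(active, R3)]; forward: BREAKING [(active, R3)]
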